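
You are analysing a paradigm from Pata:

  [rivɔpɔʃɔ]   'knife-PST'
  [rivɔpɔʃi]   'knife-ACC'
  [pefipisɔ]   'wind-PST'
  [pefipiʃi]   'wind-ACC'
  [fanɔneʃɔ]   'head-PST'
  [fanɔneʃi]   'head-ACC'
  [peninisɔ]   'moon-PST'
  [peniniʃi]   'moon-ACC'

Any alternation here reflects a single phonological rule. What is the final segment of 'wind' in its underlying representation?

/s/

In [pefipisɔ] and [pefipiʃi] the final segment of 'wind' alternates: [s] ~ [ʃ].
Compare 'head', with invariant [ʃ] in [fanɔneʃɔ] and [fanɔneʃi]: an analysis with underlying /ʃ/ and a rule producing [s] before the PST suffix would wrongly predict alternation here too.
The underlying segment must be /s/; /s/ becomes palato-alveolar [ʃ] before a front vowel, yielding [ʃ] there.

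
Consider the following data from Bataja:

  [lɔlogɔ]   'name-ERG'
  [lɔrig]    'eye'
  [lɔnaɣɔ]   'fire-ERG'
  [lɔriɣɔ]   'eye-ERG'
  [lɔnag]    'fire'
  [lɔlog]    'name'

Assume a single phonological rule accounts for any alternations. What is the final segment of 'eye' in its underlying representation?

/ɣ/

The root 'eye' surfaces as [lɔrig] and [lɔriɣɔ], with a stem-final [g] ~ [ɣ] alternation.
The stem 'name' ([lɔlog], [lɔlogɔ]) shows [g] unchanged in both environments, so [g] cannot be basic with [ɣ] derived before the ERG suffix.
The alternation reflects word-final hardening: voiced fricatives become stops word-finally. /ɣ/ is underlying.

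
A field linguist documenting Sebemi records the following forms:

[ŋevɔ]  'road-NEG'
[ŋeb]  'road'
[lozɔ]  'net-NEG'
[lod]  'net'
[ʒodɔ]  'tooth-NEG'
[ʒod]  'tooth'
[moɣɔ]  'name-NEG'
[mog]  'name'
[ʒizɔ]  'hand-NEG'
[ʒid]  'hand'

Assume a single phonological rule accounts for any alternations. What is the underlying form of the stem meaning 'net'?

/loz/

The root 'net' surfaces as [lozɔ] and [lod], with a stem-final [z] ~ [d] alternation.
The stem 'tooth' ([ʒodɔ], [ʒod]) shows [d] unchanged in both environments, so [d] cannot be basic with [z] derived before the NEG suffix.
Therefore /z/ is basic and [d] is derived by word-final hardening (voiced fricatives become stops word-finally).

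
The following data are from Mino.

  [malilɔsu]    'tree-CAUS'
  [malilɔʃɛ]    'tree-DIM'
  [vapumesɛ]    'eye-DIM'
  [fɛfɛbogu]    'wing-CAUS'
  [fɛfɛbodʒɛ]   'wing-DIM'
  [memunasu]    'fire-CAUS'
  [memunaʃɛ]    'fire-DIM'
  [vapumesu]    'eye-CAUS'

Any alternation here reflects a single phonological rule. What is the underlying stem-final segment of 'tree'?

/ʃ/

The stem for 'tree' ends in [s] in [malilɔsu] but [ʃ] in [malilɔʃɛ].
But 'eye' keeps [s] in both environments ([vapumesu], [vapumesɛ]), so there is no rule changing /s/ to [ʃ] before the DIM suffix.
So /ʃ/ is underlying, and a rule of depalatalization — palato-alveolar /dʒ/ and /ʃ/ become [g] and [s] when no front vowel follows — gives [s].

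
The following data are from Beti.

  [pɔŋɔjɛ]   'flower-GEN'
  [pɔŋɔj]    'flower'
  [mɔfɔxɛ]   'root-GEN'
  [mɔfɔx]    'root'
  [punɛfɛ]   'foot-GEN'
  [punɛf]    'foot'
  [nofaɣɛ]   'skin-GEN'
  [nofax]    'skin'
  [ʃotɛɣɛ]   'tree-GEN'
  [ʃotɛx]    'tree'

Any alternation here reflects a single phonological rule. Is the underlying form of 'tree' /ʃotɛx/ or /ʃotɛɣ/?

The stem for 'tree' ends in [ɣ] in [ʃotɛɣɛ] but [x] in [ʃotɛx].
If /x/ were underlying and a rule turned it into [ɣ] before the GEN suffix, 'root' would also alternate; but it has [x] in both [mɔfɔxɛ] and [mɔfɔx].
The underlying segment must be /ɣ/; voiced obstruents become voiceless word-finally, yielding [x] there.

/ʃotɛɣ/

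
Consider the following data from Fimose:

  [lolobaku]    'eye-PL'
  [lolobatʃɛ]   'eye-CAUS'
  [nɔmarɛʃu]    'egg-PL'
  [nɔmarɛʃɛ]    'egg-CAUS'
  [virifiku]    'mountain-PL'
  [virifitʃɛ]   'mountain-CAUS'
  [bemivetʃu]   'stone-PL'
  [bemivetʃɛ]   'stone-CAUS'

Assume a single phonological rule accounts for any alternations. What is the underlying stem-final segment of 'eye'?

'eye' shows [k] ~ [tʃ] at the end of the stem ([lolobaku] vs [lolobatʃɛ]).
But 'stone' keeps [tʃ] in both environments ([bemivetʃu], [bemivetʃɛ]), so there is no rule changing /tʃ/ to [k] before the PL suffix.
The alternation reflects palatalization before a front vowel: /k/ becomes palato-alveolar [tʃ] before a front vowel. /k/ is underlying.

/k/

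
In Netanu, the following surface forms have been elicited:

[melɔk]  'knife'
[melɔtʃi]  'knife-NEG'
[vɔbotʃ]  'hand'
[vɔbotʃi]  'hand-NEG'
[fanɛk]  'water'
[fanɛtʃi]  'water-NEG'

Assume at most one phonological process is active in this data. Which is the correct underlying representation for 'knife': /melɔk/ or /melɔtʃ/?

/melɔk/

In [melɔk] and [melɔtʃi] the final segment of 'knife' alternates: [k] ~ [tʃ].
Compare 'hand', with invariant [tʃ] in [vɔbotʃ] and [vɔbotʃi]: an analysis with underlying /tʃ/ and a rule producing [k] in isolation would wrongly predict alternation here too.
So /k/ is underlying, and a rule of palatalization before a front vowel — /k/ becomes palato-alveolar [tʃ] before a front vowel — gives [tʃ].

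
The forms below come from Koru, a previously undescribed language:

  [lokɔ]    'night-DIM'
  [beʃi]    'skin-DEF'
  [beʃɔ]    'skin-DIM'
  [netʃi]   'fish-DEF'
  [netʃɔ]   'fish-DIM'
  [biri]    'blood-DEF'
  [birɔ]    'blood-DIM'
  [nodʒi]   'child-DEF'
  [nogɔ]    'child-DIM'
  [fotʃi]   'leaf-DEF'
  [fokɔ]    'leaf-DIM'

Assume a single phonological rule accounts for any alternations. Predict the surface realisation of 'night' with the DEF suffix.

The stem for 'leaf' ends in [tʃ] in [fotʃi] but [k] in [fokɔ].
The stem 'fish' ([netʃi], [netʃɔ]) shows [tʃ] unchanged in both environments, so [tʃ] cannot be basic with [k] derived before the DIM suffix.
The underlying segment must be /k/; /k/ and /g/ become palato-alveolar [tʃ] and [dʒ] before a front vowel, yielding [tʃ] there.
From [lokɔ] the stem 'night' is /lok/; before a front vowel this yields [lotʃi].

[lotʃi]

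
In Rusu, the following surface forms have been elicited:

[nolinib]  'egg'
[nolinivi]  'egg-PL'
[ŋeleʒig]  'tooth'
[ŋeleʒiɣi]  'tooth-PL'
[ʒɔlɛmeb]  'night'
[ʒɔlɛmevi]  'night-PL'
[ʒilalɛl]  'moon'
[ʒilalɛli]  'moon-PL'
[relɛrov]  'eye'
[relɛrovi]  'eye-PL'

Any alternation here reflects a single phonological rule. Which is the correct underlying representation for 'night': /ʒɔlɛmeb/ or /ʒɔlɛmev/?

/ʒɔlɛmeb/

The stem for 'night' ends in [b] in [ʒɔlɛmeb] but [v] in [ʒɔlɛmevi].
If /v/ were underlying and a rule turned it into [b] in isolation, 'eye' would also alternate; but it has [v] in both [relɛrov] and [relɛrovi].
Therefore /b/ is basic and [v] is derived by intervocalic spirantization (voiced stops become fricatives between vowels).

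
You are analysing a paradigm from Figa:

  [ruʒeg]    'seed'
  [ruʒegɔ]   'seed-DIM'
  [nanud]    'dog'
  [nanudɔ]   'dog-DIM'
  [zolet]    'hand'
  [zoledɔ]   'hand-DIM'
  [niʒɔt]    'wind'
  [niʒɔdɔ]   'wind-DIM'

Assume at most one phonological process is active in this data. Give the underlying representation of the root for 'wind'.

/niʒɔt/

The root 'wind' surfaces as [niʒɔt] and [niʒɔdɔ], with a stem-final [t] ~ [d] alternation.
The stem 'dog' ([nanud], [nanudɔ]) shows [d] unchanged in both environments, so [d] cannot be basic with [t] derived in isolation.
So /t/ is underlying, and a rule of intervocalic voicing — voiceless stops become voiced between vowels — gives [d].
Hence 'wind' is /niʒɔt/ underlyingly.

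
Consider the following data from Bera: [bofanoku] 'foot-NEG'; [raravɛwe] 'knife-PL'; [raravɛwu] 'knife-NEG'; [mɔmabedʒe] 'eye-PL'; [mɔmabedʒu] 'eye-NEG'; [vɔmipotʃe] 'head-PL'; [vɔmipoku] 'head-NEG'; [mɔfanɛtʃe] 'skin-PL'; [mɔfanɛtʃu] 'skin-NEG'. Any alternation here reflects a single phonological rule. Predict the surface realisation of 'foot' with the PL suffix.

The root 'head' surfaces as [vɔmipotʃe] and [vɔmipoku], with a stem-final [tʃ] ~ [k] alternation.
If /tʃ/ were underlying and a rule turned it into [k] before the NEG suffix, 'skin' would also alternate; but it has [tʃ] in both [mɔfanɛtʃe] and [mɔfanɛtʃu].
The underlying segment must be /k/; /k/ becomes palato-alveolar [tʃ] before a front vowel, yielding [tʃ] there.
The one attested form of 'foot', [bofanoku], shows underlying /bofanok/. Applying the same rule before a front vowel gives [bofanotʃe].

[bofanotʃe]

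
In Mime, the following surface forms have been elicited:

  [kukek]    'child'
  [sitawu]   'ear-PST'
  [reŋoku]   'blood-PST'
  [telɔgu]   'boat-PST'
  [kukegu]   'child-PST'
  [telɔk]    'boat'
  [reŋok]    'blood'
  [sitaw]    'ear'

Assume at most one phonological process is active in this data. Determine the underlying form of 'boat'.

'boat' shows [k] ~ [g] at the end of the stem ([telɔk] vs [telɔgu]).
If /k/ were underlying and a rule turned it into [g] before the PST suffix, 'blood' would also alternate; but it has [k] in both [reŋok] and [reŋoku].
Therefore /g/ is basic and [k] is derived by word-final obstruent devoicing (voiced obstruents become voiceless word-finally).
The underlying form of 'boat' is therefore /telɔg/.

/telɔg/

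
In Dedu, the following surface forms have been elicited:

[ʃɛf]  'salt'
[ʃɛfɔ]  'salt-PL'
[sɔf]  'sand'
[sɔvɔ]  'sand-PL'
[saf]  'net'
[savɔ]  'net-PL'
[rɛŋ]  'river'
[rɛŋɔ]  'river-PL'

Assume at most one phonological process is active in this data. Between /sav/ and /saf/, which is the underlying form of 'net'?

/sav/

The root 'net' surfaces as [saf] and [savɔ], with a stem-final [f] ~ [v] alternation.
The stem 'salt' ([ʃɛf], [ʃɛfɔ]) shows [f] unchanged in both environments, so [f] cannot be basic with [v] derived before the PL suffix.
The alternation reflects word-final obstruent devoicing: voiced obstruents become voiceless word-finally. /v/ is underlying.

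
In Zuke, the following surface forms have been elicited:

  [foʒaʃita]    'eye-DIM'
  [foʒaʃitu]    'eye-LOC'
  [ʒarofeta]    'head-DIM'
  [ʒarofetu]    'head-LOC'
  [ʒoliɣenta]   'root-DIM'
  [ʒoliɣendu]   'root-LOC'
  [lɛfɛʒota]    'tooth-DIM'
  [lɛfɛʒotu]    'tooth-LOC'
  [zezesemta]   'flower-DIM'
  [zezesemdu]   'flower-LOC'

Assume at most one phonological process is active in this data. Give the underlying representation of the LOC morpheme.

/-du/

The LOC morpheme has two allomorphs, [-du] and [-tu].
By contrast the DIM suffix keeps its initial [t] throughout — that segment must be underlying.
So the underlying form is /-du/, and voiced stops become voiceless after a vowel.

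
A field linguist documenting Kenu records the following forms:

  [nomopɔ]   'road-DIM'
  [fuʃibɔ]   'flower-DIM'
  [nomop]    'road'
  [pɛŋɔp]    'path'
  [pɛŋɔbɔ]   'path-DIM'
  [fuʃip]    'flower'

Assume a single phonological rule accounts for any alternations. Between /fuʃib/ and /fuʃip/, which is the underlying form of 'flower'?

The stem for 'flower' ends in [b] in [fuʃibɔ] but [p] in [fuʃip].
Compare 'road', with invariant [p] in [nomopɔ] and [nomop]: an analysis with underlying /p/ and a rule producing [b] before the DIM suffix would wrongly predict alternation here too.
The alternation reflects word-final obstruent devoicing: voiced obstruents become voiceless word-finally. /b/ is underlying.

/fuʃib/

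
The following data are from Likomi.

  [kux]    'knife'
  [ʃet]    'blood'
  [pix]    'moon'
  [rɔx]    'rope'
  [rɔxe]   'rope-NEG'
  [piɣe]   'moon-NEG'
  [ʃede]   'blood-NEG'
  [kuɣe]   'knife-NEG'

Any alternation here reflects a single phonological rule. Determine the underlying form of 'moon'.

/piɣ/

In [piɣe] and [pix] the final segment of 'moon' alternates: [ɣ] ~ [x].
But 'rope' keeps [x] in both environments ([rɔxe], [rɔx]), so there is no rule changing /x/ to [ɣ] before the NEG suffix.
The underlying segment must be /ɣ/; voiced obstruents become voiceless word-finally, yielding [x] there.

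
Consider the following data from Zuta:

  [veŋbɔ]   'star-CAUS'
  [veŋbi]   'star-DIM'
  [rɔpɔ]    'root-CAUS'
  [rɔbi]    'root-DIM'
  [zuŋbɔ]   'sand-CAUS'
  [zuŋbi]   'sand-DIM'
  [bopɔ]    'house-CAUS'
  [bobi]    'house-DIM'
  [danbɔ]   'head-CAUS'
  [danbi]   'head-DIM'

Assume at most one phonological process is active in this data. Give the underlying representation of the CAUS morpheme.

/-pɔ/

The CAUS suffix surfaces as [-bɔ] and [-pɔ], depending on the final segment of the stem.
The DIM suffix, which begins with [b], is invariant after every stem; so [b] is not altered by any rule here.
So the underlying form is /-pɔ/, and voiceless stops become voiced after a nasal.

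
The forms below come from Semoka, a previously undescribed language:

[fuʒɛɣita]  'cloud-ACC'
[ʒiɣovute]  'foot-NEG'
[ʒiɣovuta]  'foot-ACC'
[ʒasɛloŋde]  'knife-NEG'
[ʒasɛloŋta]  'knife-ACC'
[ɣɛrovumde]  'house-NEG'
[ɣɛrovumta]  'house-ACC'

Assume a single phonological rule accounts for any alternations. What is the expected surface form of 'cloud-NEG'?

[fuʒɛɣite]

The NEG morpheme has two allomorphs, [-de] and [-te].
By contrast the ACC suffix keeps its initial [t] throughout — that segment must be underlying.
So the underlying form is /-de/, and voiced stops become voiceless after a vowel.
After 'cloud', which ends in a vowel, the suffix surfaces as [-te], giving [fuʒɛɣite].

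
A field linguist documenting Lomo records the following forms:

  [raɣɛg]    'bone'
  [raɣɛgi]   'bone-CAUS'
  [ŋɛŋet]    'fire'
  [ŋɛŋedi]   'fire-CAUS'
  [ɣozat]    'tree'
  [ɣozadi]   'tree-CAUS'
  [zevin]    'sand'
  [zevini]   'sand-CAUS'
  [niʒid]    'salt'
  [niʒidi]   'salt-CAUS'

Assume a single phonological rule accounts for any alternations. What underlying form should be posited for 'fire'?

The stem for 'fire' ends in [t] in [ŋɛŋet] but [d] in [ŋɛŋedi].
If /d/ were underlying and a rule turned it into [t] in isolation, 'salt' would also alternate; but it has [d] in both [niʒid] and [niʒidi].
Therefore /t/ is basic and [d] is derived by intervocalic voicing (voiceless stops become voiced between vowels).
So 'fire' = /ŋɛŋet/.

/ŋɛŋet/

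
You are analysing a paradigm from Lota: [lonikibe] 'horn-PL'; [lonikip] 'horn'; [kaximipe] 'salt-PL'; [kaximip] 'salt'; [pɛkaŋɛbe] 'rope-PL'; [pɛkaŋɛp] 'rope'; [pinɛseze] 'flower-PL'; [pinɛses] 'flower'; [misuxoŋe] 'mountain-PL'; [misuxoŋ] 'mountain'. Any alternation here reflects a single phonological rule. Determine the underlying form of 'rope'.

/pɛkaŋɛb/

In [pɛkaŋɛbe] and [pɛkaŋɛp] the final segment of 'rope' alternates: [b] ~ [p].
Compare 'salt', with invariant [p] in [kaximipe] and [kaximip]: an analysis with underlying /p/ and a rule producing [b] before the PL suffix would wrongly predict alternation here too.
The underlying segment must be /b/; voiced obstruents become voiceless word-finally, yielding [p] there.
So 'rope' = /pɛkaŋɛb/.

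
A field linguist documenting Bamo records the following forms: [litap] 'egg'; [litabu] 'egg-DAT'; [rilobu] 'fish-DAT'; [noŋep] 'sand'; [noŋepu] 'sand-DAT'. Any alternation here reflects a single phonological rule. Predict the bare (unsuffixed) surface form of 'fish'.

[rilop]

The stem for 'egg' ends in [p] in [litap] but [b] in [litabu].
If /p/ were underlying and a rule turned it into [b] before the DAT suffix, 'sand' would also alternate; but it has [p] in both [noŋep] and [noŋepu].
The alternation reflects word-final obstruent devoicing: voiced obstruents become voiceless word-finally. /b/ is underlying.
From [rilobu] the stem 'fish' is /rilob/; word-finally this yields [rilop].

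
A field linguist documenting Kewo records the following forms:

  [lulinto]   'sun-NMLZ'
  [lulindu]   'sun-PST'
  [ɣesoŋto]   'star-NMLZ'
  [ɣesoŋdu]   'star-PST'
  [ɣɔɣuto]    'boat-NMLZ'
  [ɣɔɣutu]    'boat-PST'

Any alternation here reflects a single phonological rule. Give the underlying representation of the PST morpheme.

The PST suffix surfaces as [-du] and [-tu], depending on the final segment of the stem.
By contrast the NMLZ suffix keeps its initial [t] throughout — that segment must be underlying.
The PST suffix is therefore /-du/ underlyingly, with post-vocalic devoicing: voiced stops become voiceless after a vowel.

/-du/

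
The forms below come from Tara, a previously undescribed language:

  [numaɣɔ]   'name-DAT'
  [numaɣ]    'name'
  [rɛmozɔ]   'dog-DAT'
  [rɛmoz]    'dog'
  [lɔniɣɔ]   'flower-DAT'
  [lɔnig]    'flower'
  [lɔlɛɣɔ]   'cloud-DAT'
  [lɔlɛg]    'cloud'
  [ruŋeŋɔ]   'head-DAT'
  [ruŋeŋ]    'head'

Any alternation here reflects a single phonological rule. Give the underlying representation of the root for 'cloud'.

/lɔlɛg/

In [lɔlɛɣɔ] and [lɔlɛg] the final segment of 'cloud' alternates: [ɣ] ~ [g].
The stem 'name' ([numaɣɔ], [numaɣ]) shows [ɣ] unchanged in both environments, so [ɣ] cannot be basic with [g] derived in isolation.
The alternation reflects intervocalic spirantization: voiced stops become fricatives between vowels. /g/ is underlying.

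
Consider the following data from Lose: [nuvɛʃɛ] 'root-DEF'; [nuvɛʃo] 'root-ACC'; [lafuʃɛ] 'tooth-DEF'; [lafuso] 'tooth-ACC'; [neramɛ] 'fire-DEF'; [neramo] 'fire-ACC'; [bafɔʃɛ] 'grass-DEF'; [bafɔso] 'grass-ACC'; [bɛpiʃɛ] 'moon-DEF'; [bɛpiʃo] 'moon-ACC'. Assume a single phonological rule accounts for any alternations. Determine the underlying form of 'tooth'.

/lafus/

'tooth' shows [ʃ] ~ [s] at the end of the stem ([lafuʃɛ] vs [lafuso]).
If /ʃ/ were underlying and a rule turned it into [s] before the ACC suffix, 'moon' would also alternate; but it has [ʃ] in both [bɛpiʃɛ] and [bɛpiʃo].
Therefore /s/ is basic and [ʃ] is derived by palatalization before a front vowel (/s/ becomes palato-alveolar [ʃ] before a front vowel).
The underlying form of 'tooth' is therefore /lafus/.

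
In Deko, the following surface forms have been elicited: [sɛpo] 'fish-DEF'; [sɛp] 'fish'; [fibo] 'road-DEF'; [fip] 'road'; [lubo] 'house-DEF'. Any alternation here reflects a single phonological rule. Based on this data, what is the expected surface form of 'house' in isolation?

[lup]

In [fibo] and [fip] the final segment of 'road' alternates: [b] ~ [p].
The stem 'fish' ([sɛpo], [sɛp]) shows [p] unchanged in both environments, so [p] cannot be basic with [b] derived before the DEF suffix.
The underlying segment must be /b/; voiced obstruents become voiceless word-finally, yielding [p] there.
The one attested form of 'house', [lubo], shows underlying /lub/. Applying the same rule word-finally gives [lup].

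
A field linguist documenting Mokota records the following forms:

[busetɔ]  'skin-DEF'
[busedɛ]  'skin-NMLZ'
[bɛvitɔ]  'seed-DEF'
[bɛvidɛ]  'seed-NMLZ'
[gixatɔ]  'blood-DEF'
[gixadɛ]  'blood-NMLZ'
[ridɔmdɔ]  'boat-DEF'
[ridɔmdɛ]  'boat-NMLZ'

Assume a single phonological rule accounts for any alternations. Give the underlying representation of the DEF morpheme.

The DEF morpheme has two allomorphs, [-dɔ] and [-tɔ].
By contrast the NMLZ suffix keeps its initial [d] throughout — that segment must be underlying.
The DEF suffix is therefore /-tɔ/ underlyingly, with post-nasal voicing: voiceless stops become voiced after a nasal.

/-tɔ/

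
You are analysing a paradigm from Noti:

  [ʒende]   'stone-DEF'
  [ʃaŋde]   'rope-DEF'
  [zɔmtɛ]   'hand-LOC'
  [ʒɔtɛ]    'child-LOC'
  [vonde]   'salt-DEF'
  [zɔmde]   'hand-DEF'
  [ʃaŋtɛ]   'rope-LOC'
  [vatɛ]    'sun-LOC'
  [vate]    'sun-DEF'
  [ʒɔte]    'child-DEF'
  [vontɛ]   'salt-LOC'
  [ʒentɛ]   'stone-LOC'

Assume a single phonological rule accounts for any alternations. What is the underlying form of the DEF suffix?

/-de/

The DEF suffix surfaces as [-de] and [-te], depending on the final segment of the stem.
By contrast the LOC suffix keeps its initial [t] throughout — that segment must be underlying.
The DEF suffix is therefore /-de/ underlyingly, with post-vocalic devoicing: voiced stops become voiceless after a vowel.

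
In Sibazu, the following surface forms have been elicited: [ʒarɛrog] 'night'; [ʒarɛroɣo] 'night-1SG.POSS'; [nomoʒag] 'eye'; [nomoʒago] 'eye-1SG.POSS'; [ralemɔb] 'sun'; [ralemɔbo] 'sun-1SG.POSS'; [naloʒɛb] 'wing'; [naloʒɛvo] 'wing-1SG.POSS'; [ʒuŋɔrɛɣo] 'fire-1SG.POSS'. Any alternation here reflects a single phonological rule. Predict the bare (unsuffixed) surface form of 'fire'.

The root 'night' surfaces as [ʒarɛrog] and [ʒarɛroɣo], with a stem-final [g] ~ [ɣ] alternation.
The stem 'eye' ([nomoʒag], [nomoʒago]) shows [g] unchanged in both environments, so [g] cannot be basic with [ɣ] derived before the 1SG.POSS suffix.
Therefore /ɣ/ is basic and [g] is derived by word-final hardening (voiced fricatives become stops word-finally).
The one attested form of 'fire', [ʒuŋɔrɛɣo], shows underlying /ʒuŋɔrɛɣ/. Applying the same rule word-finally gives [ʒuŋɔrɛg].

[ʒuŋɔrɛg]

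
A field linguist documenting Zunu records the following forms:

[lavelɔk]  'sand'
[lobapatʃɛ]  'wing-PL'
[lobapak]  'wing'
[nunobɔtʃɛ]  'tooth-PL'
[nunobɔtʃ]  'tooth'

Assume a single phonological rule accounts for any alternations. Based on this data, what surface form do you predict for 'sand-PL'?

[lavelɔtʃɛ]

The stem for 'wing' ends in [tʃ] in [lobapatʃɛ] but [k] in [lobapak].
The stem 'tooth' ([nunobɔtʃɛ], [nunobɔtʃ]) shows [tʃ] unchanged in both environments, so [tʃ] cannot be basic with [k] derived in isolation.
The underlying segment must be /k/; /k/ becomes palato-alveolar [tʃ] before a front vowel, yielding [tʃ] there.
From [lavelɔk] the stem 'sand' is /lavelɔk/; before a front vowel this yields [lavelɔtʃɛ].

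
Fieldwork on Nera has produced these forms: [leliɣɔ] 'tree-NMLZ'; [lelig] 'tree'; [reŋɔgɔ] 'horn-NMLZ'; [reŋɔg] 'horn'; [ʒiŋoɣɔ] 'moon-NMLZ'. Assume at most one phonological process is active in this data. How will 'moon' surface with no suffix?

[ʒiŋog]

The root 'tree' surfaces as [leliɣɔ] and [lelig], with a stem-final [ɣ] ~ [g] alternation.
If /g/ were underlying and a rule turned it into [ɣ] before the NMLZ suffix, 'horn' would also alternate; but it has [g] in both [reŋɔgɔ] and [reŋɔg].
The alternation reflects word-final hardening: voiced fricatives become stops word-finally. /ɣ/ is underlying.
From [ʒiŋoɣɔ] the stem 'moon' is /ʒiŋoɣ/; word-finally this yields [ʒiŋog].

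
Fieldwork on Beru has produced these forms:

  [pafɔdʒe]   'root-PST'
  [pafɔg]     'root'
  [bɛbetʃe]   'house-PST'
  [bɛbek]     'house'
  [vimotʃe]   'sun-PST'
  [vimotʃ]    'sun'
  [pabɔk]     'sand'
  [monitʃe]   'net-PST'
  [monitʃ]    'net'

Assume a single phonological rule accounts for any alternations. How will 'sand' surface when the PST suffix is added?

[pabɔtʃe]

In [bɛbetʃe] and [bɛbek] the final segment of 'house' alternates: [tʃ] ~ [k].
But 'net' keeps [tʃ] in both environments ([monitʃe], [monitʃ]), so there is no rule changing /tʃ/ to [k] in isolation.
Therefore /k/ is basic and [tʃ] is derived by palatalization before a front vowel (/k/ and /g/ become palato-alveolar [tʃ] and [dʒ] before a front vowel).
The one attested form of 'sand', [pabɔk], shows underlying /pabɔk/. Applying the same rule before a front vowel gives [pabɔtʃe].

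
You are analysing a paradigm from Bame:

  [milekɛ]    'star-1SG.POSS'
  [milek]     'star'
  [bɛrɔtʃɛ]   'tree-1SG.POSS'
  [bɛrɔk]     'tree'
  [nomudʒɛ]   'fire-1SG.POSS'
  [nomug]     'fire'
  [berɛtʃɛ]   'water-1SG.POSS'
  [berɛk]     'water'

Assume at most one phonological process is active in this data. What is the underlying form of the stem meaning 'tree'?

The stem for 'tree' ends in [tʃ] in [bɛrɔtʃɛ] but [k] in [bɛrɔk].
The stem 'star' ([milekɛ], [milek]) shows [k] unchanged in both environments, so [k] cannot be basic with [tʃ] derived before the 1SG.POSS suffix.
The alternation reflects depalatalization: palato-alveolar /tʃ/ and /dʒ/ become [k] and [g] when no front vowel follows. /tʃ/ is underlying.
The underlying form of 'tree' is therefore /bɛrɔtʃ/.

/bɛrɔtʃ/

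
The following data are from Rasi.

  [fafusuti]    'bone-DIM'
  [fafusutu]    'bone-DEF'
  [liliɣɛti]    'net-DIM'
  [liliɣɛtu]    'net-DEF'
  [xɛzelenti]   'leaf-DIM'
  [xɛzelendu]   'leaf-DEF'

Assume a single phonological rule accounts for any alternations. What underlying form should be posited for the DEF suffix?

The DEF suffix surfaces as [-du] and [-tu], depending on the final segment of the stem.
By contrast the DIM suffix keeps its initial [t] throughout — that segment must be underlying.
So the underlying form is /-du/, and voiced stops become voiceless after a vowel.

/-du/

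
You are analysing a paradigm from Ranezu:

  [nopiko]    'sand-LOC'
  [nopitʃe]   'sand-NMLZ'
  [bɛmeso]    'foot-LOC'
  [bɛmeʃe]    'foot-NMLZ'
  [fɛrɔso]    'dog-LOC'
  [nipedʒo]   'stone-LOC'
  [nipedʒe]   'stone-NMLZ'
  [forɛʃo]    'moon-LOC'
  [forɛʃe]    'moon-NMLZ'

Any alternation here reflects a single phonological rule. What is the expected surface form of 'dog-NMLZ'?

In [bɛmeso] and [bɛmeʃe] the final segment of 'foot' alternates: [s] ~ [ʃ].
Compare 'moon', with invariant [ʃ] in [forɛʃo] and [forɛʃe]: an analysis with underlying /ʃ/ and a rule producing [s] before the LOC suffix would wrongly predict alternation here too.
Therefore /s/ is basic and [ʃ] is derived by palatalization before a front vowel (/k/ and /s/ become palato-alveolar [tʃ] and [ʃ] before a front vowel).
The one attested form of 'dog', [fɛrɔso], shows underlying /fɛrɔs/. Applying the same rule before a front vowel gives [fɛrɔʃe].

[fɛrɔʃe]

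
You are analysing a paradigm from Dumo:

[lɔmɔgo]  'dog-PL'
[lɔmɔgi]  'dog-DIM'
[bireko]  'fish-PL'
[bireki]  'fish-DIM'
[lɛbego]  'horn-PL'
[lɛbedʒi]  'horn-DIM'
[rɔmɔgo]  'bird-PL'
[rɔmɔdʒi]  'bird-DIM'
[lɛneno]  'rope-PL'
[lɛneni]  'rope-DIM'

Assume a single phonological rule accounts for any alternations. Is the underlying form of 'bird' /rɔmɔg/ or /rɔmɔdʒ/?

'bird' shows [g] ~ [dʒ] at the end of the stem ([rɔmɔgo] vs [rɔmɔdʒi]).
If /g/ were underlying and a rule turned it into [dʒ] before the DIM suffix, 'dog' would also alternate; but it has [g] in both [lɔmɔgo] and [lɔmɔgi].
The alternation reflects depalatalization: palato-alveolar /dʒ/ becomes [g] when no front vowel follows. /dʒ/ is underlying.

/rɔmɔdʒ/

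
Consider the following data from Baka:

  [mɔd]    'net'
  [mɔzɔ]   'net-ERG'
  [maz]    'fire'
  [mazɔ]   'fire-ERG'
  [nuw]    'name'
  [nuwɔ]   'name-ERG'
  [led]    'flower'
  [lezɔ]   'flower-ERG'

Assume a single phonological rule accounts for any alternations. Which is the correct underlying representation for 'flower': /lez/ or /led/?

/led/

'flower' shows [d] ~ [z] at the end of the stem ([led] vs [lezɔ]).
If /z/ were underlying and a rule turned it into [d] in isolation, 'fire' would also alternate; but it has [z] in both [maz] and [mazɔ].
The underlying segment must be /d/; voiced stops become fricatives between vowels, yielding [z] there.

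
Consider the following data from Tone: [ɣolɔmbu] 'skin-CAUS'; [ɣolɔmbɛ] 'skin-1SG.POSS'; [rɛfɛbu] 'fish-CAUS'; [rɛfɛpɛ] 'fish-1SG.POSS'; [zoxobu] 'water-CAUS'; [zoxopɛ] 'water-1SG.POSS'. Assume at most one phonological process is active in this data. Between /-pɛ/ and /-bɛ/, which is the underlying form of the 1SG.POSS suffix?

The 1SG.POSS suffix surfaces as [-bɛ] and [-pɛ], depending on the final segment of the stem.
The CAUS suffix, which begins with [b], is invariant after every stem; so [b] is not altered by any rule here.
So the underlying form is /-pɛ/, and voiceless stops become voiced after a nasal.

/-pɛ/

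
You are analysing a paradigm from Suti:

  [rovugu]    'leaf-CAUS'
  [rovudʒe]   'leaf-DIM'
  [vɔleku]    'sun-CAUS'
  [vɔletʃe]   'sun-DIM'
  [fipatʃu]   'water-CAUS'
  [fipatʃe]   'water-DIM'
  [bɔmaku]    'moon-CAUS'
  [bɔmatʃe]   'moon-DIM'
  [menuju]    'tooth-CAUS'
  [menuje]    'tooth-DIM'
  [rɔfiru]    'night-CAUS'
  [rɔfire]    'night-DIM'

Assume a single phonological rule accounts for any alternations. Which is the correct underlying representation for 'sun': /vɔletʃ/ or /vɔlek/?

The root 'sun' surfaces as [vɔleku] and [vɔletʃe], with a stem-final [k] ~ [tʃ] alternation.
But 'water' keeps [tʃ] in both environments ([fipatʃu], [fipatʃe]), so there is no rule changing /tʃ/ to [k] before the CAUS suffix.
The underlying segment must be /k/; /k/ and /g/ become palato-alveolar [tʃ] and [dʒ] before a front vowel, yielding [tʃ] there.

/vɔlek/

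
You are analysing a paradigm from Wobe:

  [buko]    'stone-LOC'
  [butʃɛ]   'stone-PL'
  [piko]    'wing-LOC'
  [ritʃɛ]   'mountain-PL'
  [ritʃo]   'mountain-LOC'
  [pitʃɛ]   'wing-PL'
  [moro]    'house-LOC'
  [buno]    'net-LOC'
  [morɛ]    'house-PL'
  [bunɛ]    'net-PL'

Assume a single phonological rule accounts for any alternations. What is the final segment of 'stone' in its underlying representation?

/k/

The root 'stone' surfaces as [butʃɛ] and [buko], with a stem-final [tʃ] ~ [k] alternation.
The stem 'mountain' ([ritʃɛ], [ritʃo]) shows [tʃ] unchanged in both environments, so [tʃ] cannot be basic with [k] derived before the LOC suffix.
Therefore /k/ is basic and [tʃ] is derived by palatalization before a front vowel (/k/ becomes palato-alveolar [tʃ] before a front vowel).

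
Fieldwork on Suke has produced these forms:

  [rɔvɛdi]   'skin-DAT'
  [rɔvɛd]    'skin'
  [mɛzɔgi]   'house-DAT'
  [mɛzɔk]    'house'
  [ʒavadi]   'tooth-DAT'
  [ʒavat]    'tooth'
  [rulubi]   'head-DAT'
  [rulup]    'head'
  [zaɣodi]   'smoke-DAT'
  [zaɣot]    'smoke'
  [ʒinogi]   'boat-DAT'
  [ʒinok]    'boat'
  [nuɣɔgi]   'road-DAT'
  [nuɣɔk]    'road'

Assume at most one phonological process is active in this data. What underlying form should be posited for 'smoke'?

'smoke' shows [d] ~ [t] at the end of the stem ([zaɣodi] vs [zaɣot]).
Compare 'skin', with invariant [d] in [rɔvɛdi] and [rɔvɛd]: an analysis with underlying /d/ and a rule producing [t] in isolation would wrongly predict alternation here too.
The underlying segment must be /t/; voiceless stops become voiced between vowels, yielding [d] there.
Hence 'smoke' is /zaɣot/ underlyingly.

/zaɣot/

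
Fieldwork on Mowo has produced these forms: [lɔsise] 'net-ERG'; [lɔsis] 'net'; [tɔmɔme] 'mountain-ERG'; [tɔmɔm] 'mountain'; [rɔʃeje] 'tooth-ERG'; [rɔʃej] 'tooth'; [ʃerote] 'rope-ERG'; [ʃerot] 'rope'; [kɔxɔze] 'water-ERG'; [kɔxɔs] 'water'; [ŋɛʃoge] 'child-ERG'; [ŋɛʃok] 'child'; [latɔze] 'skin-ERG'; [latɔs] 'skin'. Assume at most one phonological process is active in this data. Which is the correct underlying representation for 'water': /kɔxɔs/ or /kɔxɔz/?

/kɔxɔz/

The stem for 'water' ends in [z] in [kɔxɔze] but [s] in [kɔxɔs].
Compare 'net', with invariant [s] in [lɔsise] and [lɔsis]: an analysis with underlying /s/ and a rule producing [z] before the ERG suffix would wrongly predict alternation here too.
Therefore /z/ is basic and [s] is derived by word-final obstruent devoicing (voiced obstruents become voiceless word-finally).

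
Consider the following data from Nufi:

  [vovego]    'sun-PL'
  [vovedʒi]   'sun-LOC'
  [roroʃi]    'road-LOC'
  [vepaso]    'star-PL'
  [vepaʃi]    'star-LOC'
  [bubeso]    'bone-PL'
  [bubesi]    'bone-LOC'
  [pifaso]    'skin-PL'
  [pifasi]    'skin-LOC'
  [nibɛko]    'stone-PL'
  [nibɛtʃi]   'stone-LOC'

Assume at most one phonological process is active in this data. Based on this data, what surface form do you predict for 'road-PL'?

The stem for 'star' ends in [s] in [vepaso] but [ʃ] in [vepaʃi].
But 'bone' keeps [s] in both environments ([bubeso], [bubesi]), so there is no rule changing /s/ to [ʃ] before the LOC suffix.
So /ʃ/ is underlying, and a rule of depalatalization — palato-alveolar /tʃ/, /dʒ/ and /ʃ/ become [k], [g] and [s] when no front vowel follows — gives [s].
From [roroʃi] the stem 'road' is /roroʃ/; when no front vowel follows this yields [roroso].

[roroso]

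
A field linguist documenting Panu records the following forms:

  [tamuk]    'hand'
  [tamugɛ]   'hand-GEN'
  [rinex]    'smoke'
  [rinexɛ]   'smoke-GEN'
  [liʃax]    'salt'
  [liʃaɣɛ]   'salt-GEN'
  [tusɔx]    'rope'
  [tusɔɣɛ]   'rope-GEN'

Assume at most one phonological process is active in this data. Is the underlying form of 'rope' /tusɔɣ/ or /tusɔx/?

/tusɔɣ/

In [tusɔx] and [tusɔɣɛ] the final segment of 'rope' alternates: [x] ~ [ɣ].
But 'smoke' keeps [x] in both environments ([rinex], [rinexɛ]), so there is no rule changing /x/ to [ɣ] before the GEN suffix.
The underlying segment must be /ɣ/; voiced obstruents become voiceless word-finally, yielding [x] there.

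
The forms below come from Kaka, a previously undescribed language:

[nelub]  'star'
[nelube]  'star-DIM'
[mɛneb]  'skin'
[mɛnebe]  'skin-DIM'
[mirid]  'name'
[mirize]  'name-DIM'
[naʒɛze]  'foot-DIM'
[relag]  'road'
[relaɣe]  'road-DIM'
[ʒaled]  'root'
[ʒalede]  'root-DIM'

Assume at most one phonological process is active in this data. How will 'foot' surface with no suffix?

[naʒɛd]

In [mirid] and [mirize] the final segment of 'name' alternates: [d] ~ [z].
Compare 'root', with invariant [d] in [ʒaled] and [ʒalede]: an analysis with underlying /d/ and a rule producing [z] before the DIM suffix would wrongly predict alternation here too.
The underlying segment must be /z/; voiced fricatives become stops word-finally, yielding [d] there.
From [naʒɛze] the stem 'foot' is /naʒɛz/; word-finally this yields [naʒɛd].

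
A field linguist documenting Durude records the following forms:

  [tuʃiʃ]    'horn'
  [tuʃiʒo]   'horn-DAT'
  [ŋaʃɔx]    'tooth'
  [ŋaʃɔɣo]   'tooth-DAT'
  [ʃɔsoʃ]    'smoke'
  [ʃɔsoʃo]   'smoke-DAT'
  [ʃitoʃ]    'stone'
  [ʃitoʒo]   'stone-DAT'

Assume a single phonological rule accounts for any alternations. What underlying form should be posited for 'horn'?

/tuʃiʒ/

'horn' shows [ʃ] ~ [ʒ] at the end of the stem ([tuʃiʃ] vs [tuʃiʒo]).
Compare 'smoke', with invariant [ʃ] in [ʃɔsoʃ] and [ʃɔsoʃo]: an analysis with underlying /ʃ/ and a rule producing [ʒ] before the DAT suffix would wrongly predict alternation here too.
Therefore /ʒ/ is basic and [ʃ] is derived by word-final obstruent devoicing (voiced obstruents become voiceless word-finally).
The underlying form of 'horn' is therefore /tuʃiʒ/.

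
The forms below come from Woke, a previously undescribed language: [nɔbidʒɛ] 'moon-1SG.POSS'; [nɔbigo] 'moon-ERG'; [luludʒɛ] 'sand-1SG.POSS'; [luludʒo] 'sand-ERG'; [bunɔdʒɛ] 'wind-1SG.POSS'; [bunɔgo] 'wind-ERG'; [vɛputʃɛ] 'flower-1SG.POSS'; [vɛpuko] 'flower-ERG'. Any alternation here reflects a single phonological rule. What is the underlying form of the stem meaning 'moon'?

/nɔbig/

The root 'moon' surfaces as [nɔbidʒɛ] and [nɔbigo], with a stem-final [dʒ] ~ [g] alternation.
The stem 'sand' ([luludʒɛ], [luludʒo]) shows [dʒ] unchanged in both environments, so [dʒ] cannot be basic with [g] derived before the ERG suffix.
The alternation reflects palatalization before a front vowel: /k/ and /g/ become palato-alveolar [tʃ] and [dʒ] before a front vowel. /g/ is underlying.
So 'moon' = /nɔbig/.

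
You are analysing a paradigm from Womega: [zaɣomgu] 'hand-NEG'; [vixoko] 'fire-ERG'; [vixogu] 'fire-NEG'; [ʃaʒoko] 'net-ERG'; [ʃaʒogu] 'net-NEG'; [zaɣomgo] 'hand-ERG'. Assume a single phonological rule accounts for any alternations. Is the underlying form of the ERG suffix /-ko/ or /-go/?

/-ko/

The ERG suffix surfaces as [-go] and [-ko], depending on the final segment of the stem.
The NEG suffix, which begins with [g], is invariant after every stem; so [g] is not altered by any rule here.
So the underlying form is /-ko/, and voiceless stops become voiced after a nasal.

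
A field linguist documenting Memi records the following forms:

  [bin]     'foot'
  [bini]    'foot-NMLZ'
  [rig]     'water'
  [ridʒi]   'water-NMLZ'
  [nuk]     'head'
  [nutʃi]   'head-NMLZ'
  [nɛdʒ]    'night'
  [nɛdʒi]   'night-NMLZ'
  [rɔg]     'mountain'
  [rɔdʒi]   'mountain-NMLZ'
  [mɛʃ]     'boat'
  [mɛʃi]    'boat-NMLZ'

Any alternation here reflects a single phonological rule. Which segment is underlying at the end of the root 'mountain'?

/g/

The root 'mountain' surfaces as [rɔg] and [rɔdʒi], with a stem-final [g] ~ [dʒ] alternation.
Compare 'night', with invariant [dʒ] in [nɛdʒ] and [nɛdʒi]: an analysis with underlying /dʒ/ and a rule producing [g] in isolation would wrongly predict alternation here too.
So /g/ is underlying, and a rule of palatalization before a front vowel — /k/ and /g/ become palato-alveolar [tʃ] and [dʒ] before a front vowel — gives [dʒ].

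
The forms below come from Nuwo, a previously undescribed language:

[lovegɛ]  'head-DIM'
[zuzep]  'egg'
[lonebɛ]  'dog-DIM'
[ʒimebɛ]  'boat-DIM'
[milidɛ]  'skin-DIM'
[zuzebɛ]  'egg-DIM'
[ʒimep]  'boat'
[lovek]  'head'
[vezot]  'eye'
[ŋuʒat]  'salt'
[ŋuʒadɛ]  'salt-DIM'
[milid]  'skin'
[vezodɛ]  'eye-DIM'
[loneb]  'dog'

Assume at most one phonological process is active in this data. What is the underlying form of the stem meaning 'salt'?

In [ŋuʒadɛ] and [ŋuʒat] the final segment of 'salt' alternates: [d] ~ [t].
The stem 'skin' ([milidɛ], [milid]) shows [d] unchanged in both environments, so [d] cannot be basic with [t] derived in isolation.
The underlying segment must be /t/; voiceless stops become voiced between vowels, yielding [d] there.

/ŋuʒat/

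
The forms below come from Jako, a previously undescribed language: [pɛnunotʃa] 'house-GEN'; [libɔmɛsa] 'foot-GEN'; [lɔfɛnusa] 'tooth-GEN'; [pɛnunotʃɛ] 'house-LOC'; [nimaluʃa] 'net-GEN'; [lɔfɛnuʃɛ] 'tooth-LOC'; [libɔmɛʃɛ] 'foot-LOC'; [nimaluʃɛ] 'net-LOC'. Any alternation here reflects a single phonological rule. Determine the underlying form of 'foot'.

The stem for 'foot' ends in [s] in [libɔmɛsa] but [ʃ] in [libɔmɛʃɛ].
If /ʃ/ were underlying and a rule turned it into [s] before the GEN suffix, 'net' would also alternate; but it has [ʃ] in both [nimaluʃa] and [nimaluʃɛ].
Therefore /s/ is basic and [ʃ] is derived by palatalization before a front vowel (/s/ becomes palato-alveolar [ʃ] before a front vowel).

/libɔmɛs/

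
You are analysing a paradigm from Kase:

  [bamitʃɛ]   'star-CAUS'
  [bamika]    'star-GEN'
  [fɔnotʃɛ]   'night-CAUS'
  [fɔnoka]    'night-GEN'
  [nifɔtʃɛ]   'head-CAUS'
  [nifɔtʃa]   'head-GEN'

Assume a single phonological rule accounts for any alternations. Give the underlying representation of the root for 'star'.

In [bamitʃɛ] and [bamika] the final segment of 'star' alternates: [tʃ] ~ [k].
If /tʃ/ were underlying and a rule turned it into [k] before the GEN suffix, 'head' would also alternate; but it has [tʃ] in both [nifɔtʃɛ] and [nifɔtʃa].
The alternation reflects palatalization before a front vowel: /k/ becomes palato-alveolar [tʃ] before a front vowel. /k/ is underlying.
The underlying form of 'star' is therefore /bamik/.

/bamik/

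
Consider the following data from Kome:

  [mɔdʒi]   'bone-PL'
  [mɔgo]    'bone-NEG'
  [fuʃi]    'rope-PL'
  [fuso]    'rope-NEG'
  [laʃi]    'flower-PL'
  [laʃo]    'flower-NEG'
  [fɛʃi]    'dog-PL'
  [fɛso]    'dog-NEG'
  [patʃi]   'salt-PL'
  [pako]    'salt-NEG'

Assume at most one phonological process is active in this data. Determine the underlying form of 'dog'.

In [fɛʃi] and [fɛso] the final segment of 'dog' alternates: [ʃ] ~ [s].
Compare 'flower', with invariant [ʃ] in [laʃi] and [laʃo]: an analysis with underlying /ʃ/ and a rule producing [s] before the NEG suffix would wrongly predict alternation here too.
So /s/ is underlying, and a rule of palatalization before a front vowel — /k/, /g/ and /s/ become palato-alveolar [tʃ], [dʒ] and [ʃ] before a front vowel — gives [ʃ].
Hence 'dog' is /fɛs/ underlyingly.

/fɛs/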